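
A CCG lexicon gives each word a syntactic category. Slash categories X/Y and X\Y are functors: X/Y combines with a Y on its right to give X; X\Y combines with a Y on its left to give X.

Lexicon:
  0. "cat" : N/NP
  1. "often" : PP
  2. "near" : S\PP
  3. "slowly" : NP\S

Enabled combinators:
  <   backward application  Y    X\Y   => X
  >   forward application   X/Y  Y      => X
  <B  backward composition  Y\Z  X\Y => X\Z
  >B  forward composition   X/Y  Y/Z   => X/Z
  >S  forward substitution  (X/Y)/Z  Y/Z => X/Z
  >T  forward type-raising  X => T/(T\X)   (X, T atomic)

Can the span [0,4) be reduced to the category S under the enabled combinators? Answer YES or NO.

N/NP PP S\PP NP\S
CKY chart[0,4] = {N, N/(NP\NP), N/(N\N), NP/(NP\N), PP/(PP\N), S/(S\N)}; S ∉ chart

NO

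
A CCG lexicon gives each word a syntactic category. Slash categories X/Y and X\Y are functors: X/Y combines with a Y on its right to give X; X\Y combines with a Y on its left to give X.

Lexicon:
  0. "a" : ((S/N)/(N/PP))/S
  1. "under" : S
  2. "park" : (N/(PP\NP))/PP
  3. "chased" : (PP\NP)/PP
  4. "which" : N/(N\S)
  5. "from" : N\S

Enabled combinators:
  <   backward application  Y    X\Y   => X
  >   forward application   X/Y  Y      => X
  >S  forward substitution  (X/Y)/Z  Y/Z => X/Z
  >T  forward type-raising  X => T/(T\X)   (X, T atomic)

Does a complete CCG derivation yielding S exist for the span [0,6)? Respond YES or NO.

[0,6] S   >
  [0,4] S/N   >
    [0,2] (S/N)/(N/PP)   >
      [0,1] "a" : ((S/N)/(N/PP))/S
      [1,2] "under" : S
    [2,4] N/PP   >S
      [2,3] "park" : (N/(PP\NP))/PP
      [3,4] "chased" : (PP\NP)/PP
  [4,6] N   >
    [4,5] "which" : N/(N\S)
    [5,6] "from" : N\S

YES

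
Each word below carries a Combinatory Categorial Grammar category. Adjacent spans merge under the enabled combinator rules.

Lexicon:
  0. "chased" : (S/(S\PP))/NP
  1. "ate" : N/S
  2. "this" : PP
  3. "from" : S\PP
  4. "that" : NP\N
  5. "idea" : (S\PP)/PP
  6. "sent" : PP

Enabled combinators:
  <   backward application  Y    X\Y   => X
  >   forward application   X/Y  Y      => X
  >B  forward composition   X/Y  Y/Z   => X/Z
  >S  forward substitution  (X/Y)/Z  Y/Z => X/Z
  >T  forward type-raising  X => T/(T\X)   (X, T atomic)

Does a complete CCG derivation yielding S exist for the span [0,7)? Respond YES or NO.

YES

[0,7] S   >
  [0,5] S/(S\PP)   >
    [0,1] "chased" : (S/(S\PP))/NP
    [1,5] NP   <
      [1,4] N   >
        [1,2] "ate" : N/S
        [2,4] S   <
          [2,3] "this" : PP
          [3,4] "from" : S\PP
      [4,5] "that" : NP\N
  [5,7] S\PP   >
    [5,6] "idea" : (S\PP)/PP
    [6,7] "sent" : PP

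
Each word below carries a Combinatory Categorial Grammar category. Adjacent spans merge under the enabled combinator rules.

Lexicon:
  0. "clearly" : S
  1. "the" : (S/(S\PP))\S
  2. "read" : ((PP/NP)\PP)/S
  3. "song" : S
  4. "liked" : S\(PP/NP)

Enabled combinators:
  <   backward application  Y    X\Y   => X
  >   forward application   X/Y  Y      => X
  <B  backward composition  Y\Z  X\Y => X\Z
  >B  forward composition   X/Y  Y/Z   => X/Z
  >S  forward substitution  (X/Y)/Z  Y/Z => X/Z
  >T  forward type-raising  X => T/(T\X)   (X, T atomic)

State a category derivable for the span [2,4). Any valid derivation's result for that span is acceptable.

[0,5] S   >
  [0,2] S/(S\PP)   <
    [0,1] "clearly" : S
    [1,2] "the" : (S/(S\PP))\S
  [2,5] S\PP   <B
    [2,4] (PP/NP)\PP   >
      [2,3] "read" : ((PP/NP)\PP)/S
      [3,4] "song" : S
    [4,5] "liked" : S\(PP/NP)

(PP/NP)\PP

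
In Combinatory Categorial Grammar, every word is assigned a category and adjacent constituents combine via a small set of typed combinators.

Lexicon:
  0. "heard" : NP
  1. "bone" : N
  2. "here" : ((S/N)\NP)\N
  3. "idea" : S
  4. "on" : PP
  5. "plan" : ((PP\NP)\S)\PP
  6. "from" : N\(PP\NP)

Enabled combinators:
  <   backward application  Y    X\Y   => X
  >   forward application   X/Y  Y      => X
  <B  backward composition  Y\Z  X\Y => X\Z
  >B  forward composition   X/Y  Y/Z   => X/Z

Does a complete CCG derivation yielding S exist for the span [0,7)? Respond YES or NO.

[0,7] S   >
  [0,3] S/N   <
    [0,1] "heard" : NP
    [1,3] (S/N)\NP   <
      [1,2] "bone" : N
      [2,3] "here" : ((S/N)\NP)\N
  [3,7] N   <
    [3,4] "idea" : S
    [4,7] N\S   <B
      [4,6] (PP\NP)\S   <
        [4,5] "on" : PP
        [5,6] "plan" : ((PP\NP)\S)\PP
      [6,7] "from" : N\(PP\NP)

YES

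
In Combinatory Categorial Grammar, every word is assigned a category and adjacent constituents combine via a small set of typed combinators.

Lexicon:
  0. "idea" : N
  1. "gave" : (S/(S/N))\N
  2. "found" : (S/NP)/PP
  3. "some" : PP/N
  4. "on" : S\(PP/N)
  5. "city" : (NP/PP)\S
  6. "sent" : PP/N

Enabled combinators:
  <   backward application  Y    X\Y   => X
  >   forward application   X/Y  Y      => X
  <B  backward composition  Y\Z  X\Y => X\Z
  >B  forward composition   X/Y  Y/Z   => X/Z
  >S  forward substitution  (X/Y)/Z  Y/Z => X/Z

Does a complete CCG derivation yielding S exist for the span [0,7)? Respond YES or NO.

YES

[0,7] S   >
  [0,2] S/(S/N)   <
    [0,1] "idea" : N
    [1,2] "gave" : (S/(S/N))\N
  [2,7] S/N   >B
    [2,6] S/PP   >S
      [2,3] "found" : (S/NP)/PP
      [3,6] NP/PP   <
        [3,5] S   <
          [3,4] "some" : PP/N
          [4,5] "on" : S\(PP/N)
        [5,6] "city" : (NP/PP)\S
    [6,7] "sent" : PP/N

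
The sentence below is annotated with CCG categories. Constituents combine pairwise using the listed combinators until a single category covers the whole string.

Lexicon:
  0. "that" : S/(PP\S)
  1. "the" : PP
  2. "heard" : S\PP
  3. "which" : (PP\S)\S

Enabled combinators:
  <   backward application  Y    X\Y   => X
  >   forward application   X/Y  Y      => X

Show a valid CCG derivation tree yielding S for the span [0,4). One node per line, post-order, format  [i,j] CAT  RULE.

[0,4] S   >
  [0,1] "that" : S/(PP\S)
  [1,4] PP\S   <
    [1,3] S   <
      [1,2] "the" : PP
      [2,3] "heard" : S\PP
    [3,4] "which" : (PP\S)\S

[0,1] S/(PP\S)  lex  "that"
[1,2] PP  lex  "the"
[2,3] S\PP  lex  "heard"
[1,3] S  <  k=2
[3,4] (PP\S)\S  lex  "which"
[1,4] PP\S  <  k=3
[0,4] S  >  k=1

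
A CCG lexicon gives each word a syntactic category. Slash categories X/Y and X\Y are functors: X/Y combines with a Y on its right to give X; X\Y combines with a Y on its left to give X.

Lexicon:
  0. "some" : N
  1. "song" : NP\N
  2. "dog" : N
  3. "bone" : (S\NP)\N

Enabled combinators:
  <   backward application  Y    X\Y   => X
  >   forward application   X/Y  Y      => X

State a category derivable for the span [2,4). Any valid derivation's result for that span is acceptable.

[0,4] S   <
  [0,2] NP   <
    [0,1] "some" : N
    [1,2] "song" : NP\N
  [2,4] S\NP   <
    [2,3] "dog" : N
    [3,4] "bone" : (S\NP)\N

S\NP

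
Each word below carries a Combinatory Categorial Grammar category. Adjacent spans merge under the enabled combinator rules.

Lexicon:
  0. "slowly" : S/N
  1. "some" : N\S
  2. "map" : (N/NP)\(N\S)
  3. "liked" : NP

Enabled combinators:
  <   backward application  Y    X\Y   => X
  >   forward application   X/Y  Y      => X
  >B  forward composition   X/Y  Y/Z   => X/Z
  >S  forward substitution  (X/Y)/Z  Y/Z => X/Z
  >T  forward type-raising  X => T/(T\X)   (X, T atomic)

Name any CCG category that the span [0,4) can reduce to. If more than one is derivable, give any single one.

S

[0,4] S   >
  [0,1] "slowly" : S/N
  [1,4] N   >
    [1,3] N/NP   <
      [1,2] "some" : N\S
      [2,3] "map" : (N/NP)\(N\S)
    [3,4] "liked" : NP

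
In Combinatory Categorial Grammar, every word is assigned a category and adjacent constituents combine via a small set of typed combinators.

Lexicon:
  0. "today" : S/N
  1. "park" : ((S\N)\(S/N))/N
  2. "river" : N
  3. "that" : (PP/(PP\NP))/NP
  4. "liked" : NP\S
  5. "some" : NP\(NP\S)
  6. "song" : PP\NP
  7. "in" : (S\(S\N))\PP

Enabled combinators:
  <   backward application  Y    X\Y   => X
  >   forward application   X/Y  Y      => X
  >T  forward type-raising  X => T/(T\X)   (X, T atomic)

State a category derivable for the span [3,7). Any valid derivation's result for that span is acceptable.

[0,8] S   <
  [0,3] S\N   <
    [0,1] "today" : S/N
    [1,3] (S\N)\(S/N)   >
      [1,2] "park" : ((S\N)\(S/N))/N
      [2,3] "river" : N
  [3,8] S\(S\N)   <
    [3,7] PP   >
      [3,6] PP/(PP\NP)   >
        [3,4] "that" : (PP/(PP\NP))/NP
        [4,6] NP   <
          [4,5] "liked" : NP\S
          [5,6] "some" : NP\(NP\S)
      [6,7] "song" : PP\NP
    [7,8] "in" : (S\(S\N))\PP

PP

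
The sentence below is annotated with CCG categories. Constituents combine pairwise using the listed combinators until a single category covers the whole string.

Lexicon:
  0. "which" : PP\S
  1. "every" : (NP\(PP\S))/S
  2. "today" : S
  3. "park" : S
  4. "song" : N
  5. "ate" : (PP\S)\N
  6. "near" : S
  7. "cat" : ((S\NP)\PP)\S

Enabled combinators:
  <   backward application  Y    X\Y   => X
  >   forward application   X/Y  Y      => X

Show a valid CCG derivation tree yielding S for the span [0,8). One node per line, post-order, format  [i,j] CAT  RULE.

[0,8] S   <
  [0,3] NP   <
    [0,1] "which" : PP\S
    [1,3] NP\(PP\S)   >
      [1,2] "every" : (NP\(PP\S))/S
      [2,3] "today" : S
  [3,8] S\NP   <
    [3,6] PP   <
      [3,4] "park" : S
      [4,6] PP\S   <
        [4,5] "song" : N
        [5,6] "ate" : (PP\S)\N
    [6,8] (S\NP)\PP   <
      [6,7] "near" : S
      [7,8] "cat" : ((S\NP)\PP)\S

[0,1] PP\S  lex  "which"
[1,2] (NP\(PP\S))/S  lex  "every"
[2,3] S  lex  "today"
[1,3] NP\(PP\S)  >  k=2
[0,3] NP  <  k=1
[3,4] S  lex  "park"
[4,5] N  lex  "song"
[5,6] (PP\S)\N  lex  "ate"
[4,6] PP\S  <  k=5
[3,6] PP  <  k=4
[6,7] S  lex  "near"
[7,8] ((S\NP)\PP)\S  lex  "cat"
[6,8] (S\NP)\PP  <  k=7
[3,8] S\NP  <  k=6
[0,8] S  <  k=3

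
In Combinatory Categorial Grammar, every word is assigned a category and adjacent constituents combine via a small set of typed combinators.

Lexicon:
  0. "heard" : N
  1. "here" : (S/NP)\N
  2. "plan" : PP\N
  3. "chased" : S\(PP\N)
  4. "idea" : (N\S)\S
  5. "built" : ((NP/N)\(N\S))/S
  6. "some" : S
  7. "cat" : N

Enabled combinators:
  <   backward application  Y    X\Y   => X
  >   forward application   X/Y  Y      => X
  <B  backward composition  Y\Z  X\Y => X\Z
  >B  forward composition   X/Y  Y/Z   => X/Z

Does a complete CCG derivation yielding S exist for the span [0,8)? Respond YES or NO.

YES

[0,8] S   >
  [0,2] S/NP   <
    [0,1] "heard" : N
    [1,2] "here" : (S/NP)\N
  [2,8] NP   >
    [2,7] NP/N   <
      [2,5] N\S   <
        [2,4] S   <
          [2,3] "plan" : PP\N
          [3,4] "chased" : S\(PP\N)
        [4,5] "idea" : (N\S)\S
      [5,7] (NP/N)\(N\S)   >
        [5,6] "built" : ((NP/N)\(N\S))/S
        [6,7] "some" : S
    [7,8] "cat" : N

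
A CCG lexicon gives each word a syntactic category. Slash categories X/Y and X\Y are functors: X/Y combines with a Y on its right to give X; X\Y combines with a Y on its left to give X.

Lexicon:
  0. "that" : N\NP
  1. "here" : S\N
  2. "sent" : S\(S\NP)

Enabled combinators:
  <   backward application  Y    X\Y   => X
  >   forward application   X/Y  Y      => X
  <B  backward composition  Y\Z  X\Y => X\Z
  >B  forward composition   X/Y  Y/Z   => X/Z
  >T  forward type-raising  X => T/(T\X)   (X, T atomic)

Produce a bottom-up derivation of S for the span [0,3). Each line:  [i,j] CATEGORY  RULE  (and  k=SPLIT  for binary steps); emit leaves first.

[0,3] S   <
  [0,2] S\NP   <B
    [0,1] "that" : N\NP
    [1,2] "here" : S\N
  [2,3] "sent" : S\(S\NP)

[0,1] N\NP  lex  "that"
[1,2] S\N  lex  "here"
[0,2] S\NP  <B  k=1
[2,3] S\(S\NP)  lex  "sent"
[0,3] S  <  k=2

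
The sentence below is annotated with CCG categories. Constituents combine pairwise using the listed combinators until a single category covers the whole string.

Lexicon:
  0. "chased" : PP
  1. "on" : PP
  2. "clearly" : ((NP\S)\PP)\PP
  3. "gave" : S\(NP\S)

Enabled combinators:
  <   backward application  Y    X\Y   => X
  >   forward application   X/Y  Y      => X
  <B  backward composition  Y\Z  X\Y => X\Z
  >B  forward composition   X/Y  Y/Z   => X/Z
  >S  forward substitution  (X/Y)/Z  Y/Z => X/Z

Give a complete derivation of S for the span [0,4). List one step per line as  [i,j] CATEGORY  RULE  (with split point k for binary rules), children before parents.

[0,1] PP  lex  "chased"
[1,2] PP  lex  "on"
[2,3] ((NP\S)\PP)\PP  lex  "clearly"
[1,3] (NP\S)\PP  <  k=2
[0,3] NP\S  <  k=1
[3,4] S\(NP\S)  lex  "gave"
[0,4] S  <  k=3

[0,4] S   <
  [0,3] NP\S   <
    [0,1] "chased" : PP
    [1,3] (NP\S)\PP   <
      [1,2] "on" : PP
      [2,3] "clearly" : ((NP\S)\PP)\PP
  [3,4] "gave" : S\(NP\S)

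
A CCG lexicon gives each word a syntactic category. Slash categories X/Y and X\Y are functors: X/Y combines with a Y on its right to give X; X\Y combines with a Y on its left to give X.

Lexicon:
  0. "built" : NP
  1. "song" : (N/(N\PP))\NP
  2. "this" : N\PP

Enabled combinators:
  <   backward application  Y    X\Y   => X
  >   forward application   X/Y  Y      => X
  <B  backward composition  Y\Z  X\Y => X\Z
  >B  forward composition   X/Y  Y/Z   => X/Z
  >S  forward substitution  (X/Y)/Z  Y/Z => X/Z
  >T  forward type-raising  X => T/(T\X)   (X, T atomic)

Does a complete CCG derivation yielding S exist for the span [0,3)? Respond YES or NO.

NO

NP (N/(N\PP))\NP N\PP
CKY chart[0,3] = {N, N/(N\N), NP/(NP\N), PP/(PP\N), S/(S\N)}; S ∉ chart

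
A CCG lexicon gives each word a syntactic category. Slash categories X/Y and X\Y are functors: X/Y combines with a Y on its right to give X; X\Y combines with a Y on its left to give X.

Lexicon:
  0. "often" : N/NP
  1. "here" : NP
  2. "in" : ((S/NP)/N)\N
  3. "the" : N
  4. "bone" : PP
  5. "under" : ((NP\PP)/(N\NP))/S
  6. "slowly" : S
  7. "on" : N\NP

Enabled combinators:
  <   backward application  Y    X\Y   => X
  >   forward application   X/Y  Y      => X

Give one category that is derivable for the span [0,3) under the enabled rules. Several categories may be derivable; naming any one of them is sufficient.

(S/NP)/N

[0,8] S   >
  [0,4] S/NP   >
    [0,3] (S/NP)/N   <
      [0,2] N   >
        [0,1] "often" : N/NP
        [1,2] "here" : NP
      [2,3] "in" : ((S/NP)/N)\N
    [3,4] "the" : N
  [4,8] NP   <
    [4,5] "bone" : PP
    [5,8] NP\PP   >
      [5,7] (NP\PP)/(N\NP)   >
        [5,6] "under" : ((NP\PP)/(N\NP))/S
        [6,7] "slowly" : S
      [7,8] "on" : N\NP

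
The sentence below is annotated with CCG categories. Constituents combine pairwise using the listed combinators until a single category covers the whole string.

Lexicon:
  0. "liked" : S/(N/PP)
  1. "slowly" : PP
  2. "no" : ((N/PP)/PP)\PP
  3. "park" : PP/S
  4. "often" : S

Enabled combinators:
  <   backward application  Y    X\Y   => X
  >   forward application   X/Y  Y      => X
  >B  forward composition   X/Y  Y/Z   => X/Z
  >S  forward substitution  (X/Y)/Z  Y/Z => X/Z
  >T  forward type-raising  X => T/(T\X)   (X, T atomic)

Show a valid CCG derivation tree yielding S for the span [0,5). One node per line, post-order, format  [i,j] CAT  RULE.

[0,1] S/(N/PP)  lex  "liked"
[1,2] PP  lex  "slowly"
[2,3] ((N/PP)/PP)\PP  lex  "no"
[1,3] (N/PP)/PP  <  k=2
[0,3] S/PP  >B  k=1
[3,4] PP/S  lex  "park"
[4,5] S  lex  "often"
[3,5] PP  >  k=4
[0,5] S  >  k=3

[0,5] S   >
  [0,3] S/PP   >B
    [0,1] "liked" : S/(N/PP)
    [1,3] (N/PP)/PP   <
      [1,2] "slowly" : PP
      [2,3] "no" : ((N/PP)/PP)\PP
  [3,5] PP   >
    [3,4] "park" : PP/S
    [4,5] "often" : S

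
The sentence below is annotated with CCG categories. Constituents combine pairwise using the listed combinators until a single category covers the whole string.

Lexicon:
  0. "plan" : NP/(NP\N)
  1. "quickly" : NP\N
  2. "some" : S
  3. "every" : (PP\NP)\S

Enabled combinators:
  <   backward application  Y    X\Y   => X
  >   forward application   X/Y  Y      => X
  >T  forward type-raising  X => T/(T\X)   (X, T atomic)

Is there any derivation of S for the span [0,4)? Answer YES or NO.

NO

NP/(NP\N) NP\N S (PP\NP)\S
CKY chart[0,4] = {N/(N\PP), NP/(NP\PP), PP, PP/(PP\PP), S/(S\PP)}; S ∉ chart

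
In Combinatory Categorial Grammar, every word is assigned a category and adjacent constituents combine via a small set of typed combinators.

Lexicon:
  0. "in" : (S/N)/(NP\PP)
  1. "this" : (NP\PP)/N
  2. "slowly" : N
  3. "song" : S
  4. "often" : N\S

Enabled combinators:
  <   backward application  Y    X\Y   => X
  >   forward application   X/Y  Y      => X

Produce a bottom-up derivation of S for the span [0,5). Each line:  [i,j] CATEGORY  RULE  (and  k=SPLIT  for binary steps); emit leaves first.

[0,1] (S/N)/(NP\PP)  lex  "in"
[1,2] (NP\PP)/N  lex  "this"
[2,3] N  lex  "slowly"
[1,3] NP\PP  >  k=2
[0,3] S/N  >  k=1
[3,4] S  lex  "song"
[4,5] N\S  lex  "often"
[3,5] N  <  k=4
[0,5] S  >  k=3

[0,5] S   >
  [0,3] S/N   >
    [0,1] "in" : (S/N)/(NP\PP)
    [1,3] NP\PP   >
      [1,2] "this" : (NP\PP)/N
      [2,3] "slowly" : N
  [3,5] N   <
    [3,4] "song" : S
    [4,5] "often" : N\S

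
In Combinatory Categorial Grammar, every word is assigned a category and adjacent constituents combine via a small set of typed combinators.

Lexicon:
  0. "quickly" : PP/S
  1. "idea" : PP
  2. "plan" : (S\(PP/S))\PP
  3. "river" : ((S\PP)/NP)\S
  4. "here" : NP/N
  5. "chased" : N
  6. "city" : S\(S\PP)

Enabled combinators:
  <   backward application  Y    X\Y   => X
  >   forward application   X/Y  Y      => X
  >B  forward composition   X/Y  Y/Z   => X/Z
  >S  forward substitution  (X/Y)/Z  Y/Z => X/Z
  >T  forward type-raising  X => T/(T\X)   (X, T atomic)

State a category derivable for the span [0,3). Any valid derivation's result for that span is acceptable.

[0,7] S   <
  [0,6] S\PP   >
    [0,4] (S\PP)/NP   <
      [0,3] S   <
        [0,1] "quickly" : PP/S
        [1,3] S\(PP/S)   <
          [1,2] "idea" : PP
          [2,3] "plan" : (S\(PP/S))\PP
      [3,4] "river" : ((S\PP)/NP)\S
    [4,6] NP   >
      [4,5] "here" : NP/N
      [5,6] "chased" : N
  [6,7] "city" : S\(S\PP)

S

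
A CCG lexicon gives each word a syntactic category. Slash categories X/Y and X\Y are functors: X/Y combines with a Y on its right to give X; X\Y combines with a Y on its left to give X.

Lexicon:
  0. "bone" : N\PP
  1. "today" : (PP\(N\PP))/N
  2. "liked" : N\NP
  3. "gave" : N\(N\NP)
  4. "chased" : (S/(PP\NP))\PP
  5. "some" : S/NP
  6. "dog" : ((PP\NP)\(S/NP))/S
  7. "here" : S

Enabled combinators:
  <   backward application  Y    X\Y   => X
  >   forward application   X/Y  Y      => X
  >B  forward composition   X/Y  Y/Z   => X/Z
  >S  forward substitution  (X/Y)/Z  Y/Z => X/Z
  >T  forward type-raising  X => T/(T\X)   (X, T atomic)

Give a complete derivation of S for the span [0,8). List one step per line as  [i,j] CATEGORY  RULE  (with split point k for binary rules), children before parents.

[0,1] N\PP  lex  "bone"
[1,2] (PP\(N\PP))/N  lex  "today"
[2,3] N\NP  lex  "liked"
[3,4] N\(N\NP)  lex  "gave"
[2,4] N  <  k=3
[1,4] PP\(N\PP)  >  k=2
[0,4] PP  <  k=1
[4,5] (S/(PP\NP))\PP  lex  "chased"
[0,5] S/(PP\NP)  <  k=4
[5,6] S/NP  lex  "some"
[6,7] ((PP\NP)\(S/NP))/S  lex  "dog"
[7,8] S  lex  "here"
[6,8] (PP\NP)\(S/NP)  >  k=7
[5,8] PP\NP  <  k=6
[0,8] S  >  k=5

[0,8] S   >
  [0,5] S/(PP\NP)   <
    [0,4] PP   <
      [0,1] "bone" : N\PP
      [1,4] PP\(N\PP)   >
        [1,2] "today" : (PP\(N\PP))/N
        [2,4] N   <
          [2,3] "liked" : N\NP
          [3,4] "gave" : N\(N\NP)
    [4,5] "chased" : (S/(PP\NP))\PP
  [5,8] PP\NP   <
    [5,6] "some" : S/NP
    [6,8] (PP\NP)\(S/NP)   >
      [6,7] "dog" : ((PP\NP)\(S/NP))/S
      [7,8] "here" : S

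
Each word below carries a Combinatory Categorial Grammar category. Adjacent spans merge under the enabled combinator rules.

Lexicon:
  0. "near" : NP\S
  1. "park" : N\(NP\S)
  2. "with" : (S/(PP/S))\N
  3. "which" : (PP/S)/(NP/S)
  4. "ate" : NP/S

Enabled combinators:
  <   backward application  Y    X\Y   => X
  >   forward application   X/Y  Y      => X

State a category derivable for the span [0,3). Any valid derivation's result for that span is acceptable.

[0,5] S   >
  [0,3] S/(PP/S)   <
    [0,2] N   <
      [0,1] "near" : NP\S
      [1,2] "park" : N\(NP\S)
    [2,3] "with" : (S/(PP/S))\N
  [3,5] PP/S   >
    [3,4] "which" : (PP/S)/(NP/S)
    [4,5] "ate" : NP/S

S/(PP/S)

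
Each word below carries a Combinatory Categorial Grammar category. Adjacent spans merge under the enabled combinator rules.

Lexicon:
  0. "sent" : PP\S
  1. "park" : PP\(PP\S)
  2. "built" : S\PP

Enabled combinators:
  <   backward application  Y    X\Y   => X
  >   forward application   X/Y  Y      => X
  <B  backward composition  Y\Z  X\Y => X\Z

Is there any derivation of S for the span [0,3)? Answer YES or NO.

YES

[0,3] S   <
  [0,2] PP   <
    [0,1] "sent" : PP\S
    [1,2] "park" : PP\(PP\S)
  [2,3] "built" : S\PP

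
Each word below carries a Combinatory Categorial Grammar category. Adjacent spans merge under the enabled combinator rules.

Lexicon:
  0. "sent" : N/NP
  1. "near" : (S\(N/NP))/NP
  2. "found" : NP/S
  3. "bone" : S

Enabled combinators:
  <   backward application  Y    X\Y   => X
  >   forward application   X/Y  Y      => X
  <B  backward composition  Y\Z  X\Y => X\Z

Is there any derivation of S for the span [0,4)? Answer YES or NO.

[0,4] S   <
  [0,1] "sent" : N/NP
  [1,4] S\(N/NP)   >
    [1,2] "near" : (S\(N/NP))/NP
    [2,4] NP   >
      [2,3] "found" : NP/S
      [3,4] "bone" : S

YES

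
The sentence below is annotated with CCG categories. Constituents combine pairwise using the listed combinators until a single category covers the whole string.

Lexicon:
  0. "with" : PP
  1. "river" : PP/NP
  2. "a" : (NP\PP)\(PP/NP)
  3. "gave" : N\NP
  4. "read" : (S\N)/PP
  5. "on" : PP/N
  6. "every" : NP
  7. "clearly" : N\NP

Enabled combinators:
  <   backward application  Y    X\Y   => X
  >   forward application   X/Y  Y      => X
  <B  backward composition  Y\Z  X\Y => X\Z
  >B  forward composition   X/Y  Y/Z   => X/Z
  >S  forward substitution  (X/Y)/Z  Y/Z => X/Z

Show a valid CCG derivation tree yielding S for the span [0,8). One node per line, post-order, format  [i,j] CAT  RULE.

[0,8] S   <
  [0,4] N   <
    [0,1] "with" : PP
    [1,4] N\PP   <B
      [1,3] NP\PP   <
        [1,2] "river" : PP/NP
        [2,3] "a" : (NP\PP)\(PP/NP)
      [3,4] "gave" : N\NP
  [4,8] S\N   >
    [4,5] "read" : (S\N)/PP
    [5,8] PP   >
      [5,6] "on" : PP/N
      [6,8] N   <
        [6,7] "every" : NP
        [7,8] "clearly" : N\NP

[0,1] PP  lex  "with"
[1,2] PP/NP  lex  "river"
[2,3] (NP\PP)\(PP/NP)  lex  "a"
[1,3] NP\PP  <  k=2
[3,4] N\NP  lex  "gave"
[1,4] N\PP  <B  k=3
[0,4] N  <  k=1
[4,5] (S\N)/PP  lex  "read"
[5,6] PP/N  lex  "on"
[6,7] NP  lex  "every"
[7,8] N\NP  lex  "clearly"
[6,8] N  <  k=7
[5,8] PP  >  k=6
[4,8] S\N  >  k=5
[0,8] S  <  k=4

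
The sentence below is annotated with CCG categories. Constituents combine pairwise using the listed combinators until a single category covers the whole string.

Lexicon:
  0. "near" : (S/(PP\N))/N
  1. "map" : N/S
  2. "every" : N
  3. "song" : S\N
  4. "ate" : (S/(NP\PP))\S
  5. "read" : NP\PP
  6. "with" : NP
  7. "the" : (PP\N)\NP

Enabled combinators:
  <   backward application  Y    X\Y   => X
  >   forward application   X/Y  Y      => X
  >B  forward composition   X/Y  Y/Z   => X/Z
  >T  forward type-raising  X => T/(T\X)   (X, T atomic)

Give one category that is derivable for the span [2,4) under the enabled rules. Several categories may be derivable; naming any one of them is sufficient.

S

[0,8] S   >
  [0,6] S/(PP\N)   >
    [0,1] "near" : (S/(PP\N))/N
    [1,6] N   >
      [1,2] "map" : N/S
      [2,6] S   >
        [2,5] S/(NP\PP)   <
          [2,4] S   >
            [2,3] S/(S\N)   >T
              [2,3] "every" : N
            [3,4] "song" : S\N
          [4,5] "ate" : (S/(NP\PP))\S
        [5,6] "read" : NP\PP
  [6,8] PP\N   <
    [6,7] "with" : NP
    [7,8] "the" : (PP\N)\NP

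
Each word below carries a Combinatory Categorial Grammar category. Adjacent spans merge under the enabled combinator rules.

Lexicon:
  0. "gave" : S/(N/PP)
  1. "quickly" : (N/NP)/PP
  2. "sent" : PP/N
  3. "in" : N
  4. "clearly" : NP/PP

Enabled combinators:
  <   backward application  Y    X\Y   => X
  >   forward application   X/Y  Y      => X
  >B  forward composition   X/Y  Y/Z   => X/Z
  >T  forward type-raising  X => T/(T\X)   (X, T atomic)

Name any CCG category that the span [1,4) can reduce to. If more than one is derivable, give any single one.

N/NP

[0,5] S   >
  [0,1] "gave" : S/(N/PP)
  [1,5] N/PP   >B
    [1,4] N/NP   >
      [1,2] "quickly" : (N/NP)/PP
      [2,4] PP   >
        [2,3] "sent" : PP/N
        [3,4] "in" : N
    [4,5] "clearly" : NP/PP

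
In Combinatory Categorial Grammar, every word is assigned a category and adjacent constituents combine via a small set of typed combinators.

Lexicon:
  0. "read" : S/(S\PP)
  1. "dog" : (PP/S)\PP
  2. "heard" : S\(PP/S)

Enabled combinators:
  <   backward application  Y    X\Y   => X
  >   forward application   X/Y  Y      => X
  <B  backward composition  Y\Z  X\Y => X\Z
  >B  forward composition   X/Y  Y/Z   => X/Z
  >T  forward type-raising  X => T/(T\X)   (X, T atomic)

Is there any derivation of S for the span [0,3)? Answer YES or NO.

YES

[0,3] S   >
  [0,1] "read" : S/(S\PP)
  [1,3] S\PP   <B
    [1,2] "dog" : (PP/S)\PP
    [2,3] "heard" : S\(PP/S)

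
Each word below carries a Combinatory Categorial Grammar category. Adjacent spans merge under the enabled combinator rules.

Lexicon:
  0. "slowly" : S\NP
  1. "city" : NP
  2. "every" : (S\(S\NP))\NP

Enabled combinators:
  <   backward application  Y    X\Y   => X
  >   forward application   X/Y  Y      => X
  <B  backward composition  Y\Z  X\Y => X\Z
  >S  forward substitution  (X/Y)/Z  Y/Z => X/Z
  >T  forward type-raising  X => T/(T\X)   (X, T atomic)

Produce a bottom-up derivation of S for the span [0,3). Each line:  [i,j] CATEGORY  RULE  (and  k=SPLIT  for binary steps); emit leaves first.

[0,3] S   <
  [0,1] "slowly" : S\NP
  [1,3] S\(S\NP)   <
    [1,2] "city" : NP
    [2,3] "every" : (S\(S\NP))\NP

[0,1] S\NP  lex  "slowly"
[1,2] NP  lex  "city"
[2,3] (S\(S\NP))\NP  lex  "every"
[1,3] S\(S\NP)  <  k=2
[0,3] S  <  k=1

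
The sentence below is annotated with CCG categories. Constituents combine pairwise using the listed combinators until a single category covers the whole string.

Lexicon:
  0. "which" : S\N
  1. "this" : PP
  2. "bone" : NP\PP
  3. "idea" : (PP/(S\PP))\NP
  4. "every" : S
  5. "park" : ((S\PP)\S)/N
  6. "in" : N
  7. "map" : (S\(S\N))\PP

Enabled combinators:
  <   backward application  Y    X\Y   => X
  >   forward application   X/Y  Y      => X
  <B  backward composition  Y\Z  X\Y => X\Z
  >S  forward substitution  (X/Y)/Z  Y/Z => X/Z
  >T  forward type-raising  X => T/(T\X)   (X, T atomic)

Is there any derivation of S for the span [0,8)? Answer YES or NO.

[0,8] S   <
  [0,1] "which" : S\N
  [1,8] S\(S\N)   <
    [1,7] PP   >
      [1,4] PP/(S\PP)   <
        [1,3] NP   >
          [1,2] NP/(NP\PP)   >T
            [1,2] "this" : PP
          [2,3] "bone" : NP\PP
        [3,4] "idea" : (PP/(S\PP))\NP
      [4,7] S\PP   <
        [4,5] "every" : S
        [5,7] (S\PP)\S   >
          [5,6] "park" : ((S\PP)\S)/N
          [6,7] "in" : N
    [7,8] "map" : (S\(S\N))\PP

YES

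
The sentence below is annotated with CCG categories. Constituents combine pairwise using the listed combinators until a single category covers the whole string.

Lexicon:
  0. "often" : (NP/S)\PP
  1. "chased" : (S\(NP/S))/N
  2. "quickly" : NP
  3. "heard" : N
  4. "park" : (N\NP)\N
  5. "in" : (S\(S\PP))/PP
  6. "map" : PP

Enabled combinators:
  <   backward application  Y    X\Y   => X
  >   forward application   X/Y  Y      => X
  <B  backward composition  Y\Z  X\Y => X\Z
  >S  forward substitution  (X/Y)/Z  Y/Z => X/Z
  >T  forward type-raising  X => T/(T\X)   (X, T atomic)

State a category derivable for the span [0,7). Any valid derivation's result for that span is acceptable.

[0,7] S   <
  [0,5] S\PP   <B
    [0,1] "often" : (NP/S)\PP
    [1,5] S\(NP/S)   >
      [1,2] "chased" : (S\(NP/S))/N
      [2,5] N   <
        [2,3] "quickly" : NP
        [3,5] N\NP   <
          [3,4] "heard" : N
          [4,5] "park" : (N\NP)\N
  [5,7] S\(S\PP)   >
    [5,6] "in" : (S\(S\PP))/PP
    [6,7] "map" : PP

S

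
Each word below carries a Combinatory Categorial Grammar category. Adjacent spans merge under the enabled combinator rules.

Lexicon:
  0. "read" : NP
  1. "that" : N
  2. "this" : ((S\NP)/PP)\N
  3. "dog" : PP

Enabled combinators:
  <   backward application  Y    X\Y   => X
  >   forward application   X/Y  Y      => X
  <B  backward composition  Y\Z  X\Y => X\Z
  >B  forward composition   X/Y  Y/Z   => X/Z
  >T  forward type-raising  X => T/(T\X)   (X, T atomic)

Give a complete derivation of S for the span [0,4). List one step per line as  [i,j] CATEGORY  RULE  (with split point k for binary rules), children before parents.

[0,4] S   <
  [0,1] "read" : NP
  [1,4] S\NP   >
    [1,3] (S\NP)/PP   <
      [1,2] "that" : N
      [2,3] "this" : ((S\NP)/PP)\N
    [3,4] "dog" : PP

[0,1] NP  lex  "read"
[1,2] N  lex  "that"
[2,3] ((S\NP)/PP)\N  lex  "this"
[1,3] (S\NP)/PP  <  k=2
[3,4] PP  lex  "dog"
[1,4] S\NP  >  k=3
[0,4] S  <  k=1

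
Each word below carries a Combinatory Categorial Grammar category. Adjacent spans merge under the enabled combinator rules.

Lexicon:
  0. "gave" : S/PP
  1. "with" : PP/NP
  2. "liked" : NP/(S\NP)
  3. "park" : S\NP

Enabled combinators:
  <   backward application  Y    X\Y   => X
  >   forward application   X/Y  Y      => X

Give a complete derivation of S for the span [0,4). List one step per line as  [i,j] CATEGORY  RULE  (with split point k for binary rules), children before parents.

[0,1] S/PP  lex  "gave"
[1,2] PP/NP  lex  "with"
[2,3] NP/(S\NP)  lex  "liked"
[3,4] S\NP  lex  "park"
[2,4] NP  >  k=3
[1,4] PP  >  k=2
[0,4] S  >  k=1

[0,4] S   >
  [0,1] "gave" : S/PP
  [1,4] PP   >
    [1,2] "with" : PP/NP
    [2,4] NP   >
      [2,3] "liked" : NP/(S\NP)
      [3,4] "park" : S\NP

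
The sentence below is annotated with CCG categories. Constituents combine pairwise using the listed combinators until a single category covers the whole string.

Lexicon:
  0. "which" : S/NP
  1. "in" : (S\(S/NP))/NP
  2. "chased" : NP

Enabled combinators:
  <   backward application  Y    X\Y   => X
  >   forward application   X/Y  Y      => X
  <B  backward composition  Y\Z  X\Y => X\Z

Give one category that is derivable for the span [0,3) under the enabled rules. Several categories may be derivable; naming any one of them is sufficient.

[0,3] S   <
  [0,1] "which" : S/NP
  [1,3] S\(S/NP)   >
    [1,2] "in" : (S\(S/NP))/NP
    [2,3] "chased" : NP

S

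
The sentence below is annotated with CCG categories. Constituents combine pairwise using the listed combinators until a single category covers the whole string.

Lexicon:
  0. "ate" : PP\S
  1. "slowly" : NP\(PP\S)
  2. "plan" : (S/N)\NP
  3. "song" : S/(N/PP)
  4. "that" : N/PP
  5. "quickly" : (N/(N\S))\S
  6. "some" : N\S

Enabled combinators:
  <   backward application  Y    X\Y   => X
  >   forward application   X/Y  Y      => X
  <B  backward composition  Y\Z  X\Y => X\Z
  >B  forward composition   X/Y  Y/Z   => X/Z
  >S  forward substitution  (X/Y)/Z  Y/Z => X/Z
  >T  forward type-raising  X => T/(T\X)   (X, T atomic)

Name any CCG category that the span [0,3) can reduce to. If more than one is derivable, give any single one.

S/N

[0,7] S   >
  [0,3] S/N   <
    [0,2] NP   <
      [0,1] "ate" : PP\S
      [1,2] "slowly" : NP\(PP\S)
    [2,3] "plan" : (S/N)\NP
  [3,7] N   >
    [3,6] N/(N\S)   <
      [3,5] S   >
        [3,4] "song" : S/(N/PP)
        [4,5] "that" : N/PP
      [5,6] "quickly" : (N/(N\S))\S
    [6,7] "some" : N\S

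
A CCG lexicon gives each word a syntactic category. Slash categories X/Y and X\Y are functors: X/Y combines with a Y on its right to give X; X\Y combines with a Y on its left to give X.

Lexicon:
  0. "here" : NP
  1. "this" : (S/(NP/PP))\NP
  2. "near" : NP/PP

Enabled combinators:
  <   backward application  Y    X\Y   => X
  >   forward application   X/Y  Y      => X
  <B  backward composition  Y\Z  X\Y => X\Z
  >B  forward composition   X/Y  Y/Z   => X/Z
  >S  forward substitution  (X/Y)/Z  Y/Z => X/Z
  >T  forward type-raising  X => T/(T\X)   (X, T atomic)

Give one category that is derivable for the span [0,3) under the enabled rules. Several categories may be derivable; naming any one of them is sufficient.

[0,3] S   >
  [0,2] S/(NP/PP)   <
    [0,1] "here" : NP
    [1,2] "this" : (S/(NP/PP))\NP
  [2,3] "near" : NP/PP

S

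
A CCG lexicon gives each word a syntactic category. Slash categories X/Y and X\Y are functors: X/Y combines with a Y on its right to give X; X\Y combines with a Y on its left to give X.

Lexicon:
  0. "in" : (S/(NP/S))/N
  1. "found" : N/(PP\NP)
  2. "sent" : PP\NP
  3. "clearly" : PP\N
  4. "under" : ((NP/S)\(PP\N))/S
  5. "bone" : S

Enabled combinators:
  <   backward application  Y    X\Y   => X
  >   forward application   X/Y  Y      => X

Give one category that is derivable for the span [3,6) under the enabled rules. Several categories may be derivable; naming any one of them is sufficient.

[0,6] S   >
  [0,3] S/(NP/S)   >
    [0,1] "in" : (S/(NP/S))/N
    [1,3] N   >
      [1,2] "found" : N/(PP\NP)
      [2,3] "sent" : PP\NP
  [3,6] NP/S   <
    [3,4] "clearly" : PP\N
    [4,6] (NP/S)\(PP\N)   >
      [4,5] "under" : ((NP/S)\(PP\N))/S
      [5,6] "bone" : S

NP/S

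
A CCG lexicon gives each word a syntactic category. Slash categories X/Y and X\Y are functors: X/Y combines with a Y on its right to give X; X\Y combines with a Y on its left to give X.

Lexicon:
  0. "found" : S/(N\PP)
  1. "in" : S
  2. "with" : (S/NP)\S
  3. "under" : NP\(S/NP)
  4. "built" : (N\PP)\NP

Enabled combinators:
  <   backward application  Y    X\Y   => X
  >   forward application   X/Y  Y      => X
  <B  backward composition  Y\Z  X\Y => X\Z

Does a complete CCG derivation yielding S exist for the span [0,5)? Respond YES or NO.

YES

[0,5] S   >
  [0,1] "found" : S/(N\PP)
  [1,5] N\PP   <
    [1,4] NP   <
      [1,3] S/NP   <
        [1,2] "in" : S
        [2,3] "with" : (S/NP)\S
      [3,4] "under" : NP\(S/NP)
    [4,5] "built" : (N\PP)\NP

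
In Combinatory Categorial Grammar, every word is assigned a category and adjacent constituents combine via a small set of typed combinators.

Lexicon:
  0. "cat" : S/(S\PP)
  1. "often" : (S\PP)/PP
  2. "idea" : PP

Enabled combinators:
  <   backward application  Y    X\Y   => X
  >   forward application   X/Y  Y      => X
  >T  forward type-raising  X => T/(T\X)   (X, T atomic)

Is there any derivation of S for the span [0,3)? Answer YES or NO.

YES

[0,3] S   >
  [0,1] "cat" : S/(S\PP)
  [1,3] S\PP   >
    [1,2] "often" : (S\PP)/PP
    [2,3] "idea" : PP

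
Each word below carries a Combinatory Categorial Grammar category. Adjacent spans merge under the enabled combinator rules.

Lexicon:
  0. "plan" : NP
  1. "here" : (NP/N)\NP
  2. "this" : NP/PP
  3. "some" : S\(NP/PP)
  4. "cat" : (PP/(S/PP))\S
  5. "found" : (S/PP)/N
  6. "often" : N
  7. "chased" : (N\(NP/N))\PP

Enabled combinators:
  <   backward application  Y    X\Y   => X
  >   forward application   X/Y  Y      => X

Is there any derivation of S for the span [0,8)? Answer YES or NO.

NP (NP/N)\NP NP/PP S\(NP/PP) (PP/(S/PP))\S (S/PP)/N N (N\(NP/N))\PP
CKY chart[0,8] = {N}; S ∉ chart

NO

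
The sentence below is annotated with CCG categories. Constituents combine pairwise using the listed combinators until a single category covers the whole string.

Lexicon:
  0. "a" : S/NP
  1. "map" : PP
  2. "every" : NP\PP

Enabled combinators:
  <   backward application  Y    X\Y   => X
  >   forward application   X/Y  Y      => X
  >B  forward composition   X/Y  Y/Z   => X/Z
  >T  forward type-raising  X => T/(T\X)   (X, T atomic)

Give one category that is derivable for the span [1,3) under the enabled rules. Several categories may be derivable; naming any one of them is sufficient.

[0,3] S   >
  [0,1] "a" : S/NP
  [1,3] NP   >
    [1,2] NP/(NP\PP)   >T
      [1,2] "map" : PP
    [2,3] "every" : NP\PP

NP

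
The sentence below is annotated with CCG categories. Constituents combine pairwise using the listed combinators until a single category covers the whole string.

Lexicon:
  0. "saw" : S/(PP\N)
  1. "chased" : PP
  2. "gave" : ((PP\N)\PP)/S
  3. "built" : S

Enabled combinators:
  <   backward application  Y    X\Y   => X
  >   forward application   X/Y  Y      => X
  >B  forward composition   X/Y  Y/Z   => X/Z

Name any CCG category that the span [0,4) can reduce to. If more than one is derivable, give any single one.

[0,4] S   >
  [0,1] "saw" : S/(PP\N)
  [1,4] PP\N   <
    [1,2] "chased" : PP
    [2,4] (PP\N)\PP   >
      [2,3] "gave" : ((PP\N)\PP)/S
      [3,4] "built" : S

S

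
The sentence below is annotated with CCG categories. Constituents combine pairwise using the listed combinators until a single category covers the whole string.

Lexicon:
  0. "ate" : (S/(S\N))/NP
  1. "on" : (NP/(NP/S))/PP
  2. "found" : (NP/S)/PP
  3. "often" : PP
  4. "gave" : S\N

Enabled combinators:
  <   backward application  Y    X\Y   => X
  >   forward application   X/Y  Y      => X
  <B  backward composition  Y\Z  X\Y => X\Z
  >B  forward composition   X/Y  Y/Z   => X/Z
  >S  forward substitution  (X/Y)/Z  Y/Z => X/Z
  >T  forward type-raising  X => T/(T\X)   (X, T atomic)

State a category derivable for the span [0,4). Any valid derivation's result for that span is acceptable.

S/(S\N)

[0,5] S   >
  [0,4] S/(S\N)   >
    [0,1] "ate" : (S/(S\N))/NP
    [1,4] NP   >
      [1,3] NP/PP   >S
        [1,2] "on" : (NP/(NP/S))/PP
        [2,3] "found" : (NP/S)/PP
      [3,4] "often" : PP
  [4,5] "gave" : S\N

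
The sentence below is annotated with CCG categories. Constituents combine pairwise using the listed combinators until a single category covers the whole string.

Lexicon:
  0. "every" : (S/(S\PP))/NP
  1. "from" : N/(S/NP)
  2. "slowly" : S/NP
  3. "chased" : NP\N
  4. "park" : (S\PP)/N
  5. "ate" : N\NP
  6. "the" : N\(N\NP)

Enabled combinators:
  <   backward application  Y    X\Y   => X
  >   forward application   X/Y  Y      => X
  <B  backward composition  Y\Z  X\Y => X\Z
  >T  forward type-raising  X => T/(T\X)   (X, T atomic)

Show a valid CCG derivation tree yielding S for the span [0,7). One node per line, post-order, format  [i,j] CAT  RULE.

[0,7] S   >
  [0,4] S/(S\PP)   >
    [0,1] "every" : (S/(S\PP))/NP
    [1,4] NP   <
      [1,3] N   >
        [1,2] "from" : N/(S/NP)
        [2,3] "slowly" : S/NP
      [3,4] "chased" : NP\N
  [4,7] S\PP   >
    [4,5] "park" : (S\PP)/N
    [5,7] N   <
      [5,6] "ate" : N\NP
      [6,7] "the" : N\(N\NP)

[0,1] (S/(S\PP))/NP  lex  "every"
[1,2] N/(S/NP)  lex  "from"
[2,3] S/NP  lex  "slowly"
[1,3] N  >  k=2
[3,4] NP\N  lex  "chased"
[1,4] NP  <  k=3
[0,4] S/(S\PP)  >  k=1
[4,5] (S\PP)/N  lex  "park"
[5,6] N\NP  lex  "ate"
[6,7] N\(N\NP)  lex  "the"
[5,7] N  <  k=6
[4,7] S\PP  >  k=5
[0,7] S  >  k=4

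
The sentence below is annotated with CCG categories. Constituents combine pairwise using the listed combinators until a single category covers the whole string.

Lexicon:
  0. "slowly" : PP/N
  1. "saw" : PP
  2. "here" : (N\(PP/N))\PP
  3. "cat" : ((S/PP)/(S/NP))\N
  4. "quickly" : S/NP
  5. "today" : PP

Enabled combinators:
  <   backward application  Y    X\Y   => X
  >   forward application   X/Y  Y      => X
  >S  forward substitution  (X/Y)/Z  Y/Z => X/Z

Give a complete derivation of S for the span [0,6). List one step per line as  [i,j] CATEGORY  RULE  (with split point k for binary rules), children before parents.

[0,1] PP/N  lex  "slowly"
[1,2] PP  lex  "saw"
[2,3] (N\(PP/N))\PP  lex  "here"
[1,3] N\(PP/N)  <  k=2
[0,3] N  <  k=1
[3,4] ((S/PP)/(S/NP))\N  lex  "cat"
[0,4] (S/PP)/(S/NP)  <  k=3
[4,5] S/NP  lex  "quickly"
[0,5] S/PP  >  k=4
[5,6] PP  lex  "today"
[0,6] S  >  k=5

[0,6] S   >
  [0,5] S/PP   >
    [0,4] (S/PP)/(S/NP)   <
      [0,3] N   <
        [0,1] "slowly" : PP/N
        [1,3] N\(PP/N)   <
          [1,2] "saw" : PP
          [2,3] "here" : (N\(PP/N))\PP
      [3,4] "cat" : ((S/PP)/(S/NP))\N
    [4,5] "quickly" : S/NP
  [5,6] "today" : PP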